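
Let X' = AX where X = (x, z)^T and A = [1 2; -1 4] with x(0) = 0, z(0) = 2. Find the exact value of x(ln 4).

192

A = [[1,2],[-1,4]]; eigenvalues λ = 2, 3.
Eigenvectors: (2,1) for λ=2, (1,1) for λ=3.
From the initial condition, c_1 = -2, c_2 = 4.
x(ln 4) = (-2)(4^2)(2) + (4)(4^3)(1) = 192.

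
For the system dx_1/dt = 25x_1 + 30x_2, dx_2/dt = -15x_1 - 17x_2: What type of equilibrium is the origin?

unstable spiral

A = [[25,30],[-15,-17]]; det(A-λI) = λ^2 - 8λ + 25.
λ = 4 ± 3i: positive real part.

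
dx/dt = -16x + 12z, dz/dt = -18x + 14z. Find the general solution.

Coefficient matrix A = [[-16, 12], [-18, 14]].
Characteristic polynomial det(A - λI) = λ^2 + 2λ - 8 = 0.
Eigenvalues λ = -4, 2.
For λ=-4: (A-λI) row 1 is [-12, 12], so an eigenvector is (-1, -1).
For λ=2: (A-λI) row 1 is [-18, 12], so an eigenvector is (-2, -3).
General solution: C_1e^(-4t)(-1,-1) + C_2e^(2t)(-2,-3).

x(t) = -C_1e^(-4t) - 2C_2e^(2t), z(t) = -C_1e^(-4t) - 3C_2e^(2t)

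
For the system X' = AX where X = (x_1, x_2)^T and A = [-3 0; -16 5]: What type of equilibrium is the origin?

A = [[-3,0],[-16,5]]; det(A-λI) = λ^2 - 2λ - 15.
λ = 5, -3: opposite signs.

saddle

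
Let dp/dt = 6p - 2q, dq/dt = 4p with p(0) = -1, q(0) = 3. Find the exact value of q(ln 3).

A = [[6,-2],[4,0]]; eigenvalues λ = 4, 2.
Eigenvectors: (1,1) for λ=4, (1,2) for λ=2.
From the initial condition, c_1 = -5, c_2 = 4.
q(ln 3) = (-5)(3^4)(1) + (4)(3^2)(2) = -333.

-333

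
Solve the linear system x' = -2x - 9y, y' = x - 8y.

Coefficient matrix A = [[-2, -9], [1, -8]].
Characteristic polynomial det(A - λI) = λ^2 + 10λ + 25 = 0.
Single eigenvalue λ = -5 with algebraic multiplicity 2.
Eigenvector v = (-3,-1); generalized eigenvector w with (A-λI)w=v is (-1,0).
General solution: e^(-5t)[c_1·v + c_2·(t·v + w)].

x(t) = -3c_1e^(-5t) - 3c_2te^(-5t) - c_2e^(-5t), y(t) = -c_1e^(-5t) - c_2te^(-5t)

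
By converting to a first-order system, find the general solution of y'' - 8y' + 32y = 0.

Let x_1 = y, x_2 = y'. Then x_1' = x_2 and x_2' = -32x_1 + 8x_2.
A = [[0,1],[-32,8]]; det(A-λI) = λ^2 - 8λ + 32.
Eigenvalues λ = 4 ± 4i.

y(t) = c_1e^(4t)cos(4t) + c_2e^(4t)sin(4t)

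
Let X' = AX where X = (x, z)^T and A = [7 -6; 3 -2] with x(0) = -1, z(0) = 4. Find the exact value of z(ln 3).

-378

A = [[7,-6],[3,-2]]; eigenvalues λ = 4, 1.
Eigenvectors: (-2,-1) for λ=4, (1,1) for λ=1.
From the initial condition, c_1 = 5, c_2 = 9.
z(ln 3) = (5)(3^4)(-1) + (9)(3^1)(1) = -378.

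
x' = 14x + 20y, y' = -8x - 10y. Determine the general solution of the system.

x(t) = C_1e^(2t)sin(4t) + 2C_1e^(2t)cos(4t) + 2C_2e^(2t)sin(4t) - C_2e^(2t)cos(4t), y(t) = -C_1e^(2t)sin(4t) - C_1e^(2t)cos(4t) - C_2e^(2t)sin(4t) + C_2e^(2t)cos(4t)

Coefficient matrix A = [[14, 20], [-8, -10]].
Characteristic polynomial det(A - λI) = λ^2 - 4λ + 20 = 0.
Eigenvalues λ = 2 ± 4i (complex conjugate pair).
For λ=2+4i: an eigenvector is (2,-1) - i(1,-1) = (2 - i, -1 + i).
A real fundamental pair from Re and Im of e^((2+4i)t)v: X_1 = e^(2t)(cos(4t)·(2,-1) + sin(4t)·(1,-1)), X_2 = e^(2t)(sin(4t)·(2,-1) - cos(4t)·(1,-1)).
General solution: C_1X_1 + C_2X_2.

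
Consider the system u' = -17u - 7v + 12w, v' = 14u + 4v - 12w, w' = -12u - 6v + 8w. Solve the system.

Coefficient matrix A = [[-17, -7, 12], [14, 4, -12], [-12, -6, 8]].
det(A - λI) = 0 gives eigenvalues λ = -4, -3, 2.
For λ=-4: eigenvector (-2,2,-1).
For λ=-3: eigenvector (-1,2,0).
For λ=2: eigenvector (1,-1,1).
General solution: K_1e^(-4t)(-2,2,-1) + K_2e^(-3t)(-1,2,0) + K_3e^(2t)(1,-1,1).

u(t) = -2K_1e^(-4t) - K_2e^(-3t) + K_3e^(2t), v(t) = 2K_1e^(-4t) + 2K_2e^(-3t) - K_3e^(2t), w(t) = -K_1e^(-4t) + K_3e^(2t)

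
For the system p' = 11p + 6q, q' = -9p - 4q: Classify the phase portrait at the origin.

unstable node

A = [[11,6],[-9,-4]]; det(A-λI) = λ^2 - 7λ + 10.
λ = 2, 5: both positive.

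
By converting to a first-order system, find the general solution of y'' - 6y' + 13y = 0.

y(t) = K_1e^(3t)cos(2t) + K_2e^(3t)sin(2t)

Let x_1 = y, x_2 = y'. Then x_1' = x_2 and x_2' = -13x_1 + 6x_2.
A = [[0,1],[-13,6]]; det(A-λI) = λ^2 - 6λ + 13.
Eigenvalues λ = 3 ± 2i.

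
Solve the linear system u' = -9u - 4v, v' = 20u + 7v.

Coefficient matrix A = [[-9, -4], [20, 7]].
Characteristic polynomial det(A - λI) = λ^2 + 2λ + 17 = 0.
Eigenvalues λ = -1 ± 4i (complex conjugate pair).
For λ=-1+4i: an eigenvector is (0,1) - i(-1,2) = (0 + i, 1 - 2i).
A real fundamental pair from Re and Im of e^((-1+4i)t)v: X_1 = e^(-t)(cos(4t)·(0,1) + sin(4t)·(-1,2)), X_2 = e^(-t)(sin(4t)·(0,1) - cos(4t)·(-1,2)).
General solution: c_1X_1 + c_2X_2.

u(t) = -c_1e^(-t)sin(4t) + c_2e^(-t)cos(4t), v(t) = 2c_1e^(-t)sin(4t) + c_1e^(-t)cos(4t) + c_2e^(-t)sin(4t) - 2c_2e^(-t)cos(4t)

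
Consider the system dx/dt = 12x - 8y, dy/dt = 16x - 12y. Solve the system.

x(t) = -c_1e^(4t) + c_2e^(-4t), y(t) = -c_1e^(4t) + 2c_2e^(-4t)

Coefficient matrix A = [[12, -8], [16, -12]].
Characteristic polynomial det(A - λI) = λ^2 - 16 = 0.
Eigenvalues λ = 4, -4.
For λ=4: (A-λI) row 1 is [8, -8], so an eigenvector is (-1, -1).
For λ=-4: (A-λI) row 1 is [16, -8], so an eigenvector is (1, 2).
General solution: c_1e^(4t)(-1,-1) + c_2e^(-4t)(1,2).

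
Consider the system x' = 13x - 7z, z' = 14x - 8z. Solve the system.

x(t) = -C_1e^(-t) - C_2e^(6t), z(t) = -2C_1e^(-t) - C_2e^(6t)

Coefficient matrix A = [[13, -7], [14, -8]].
Characteristic polynomial det(A - λI) = λ^2 - 5λ - 6 = 0.
Eigenvalues λ = -1, 6.
For λ=-1: (A-λI) row 1 is [14, -7], so an eigenvector is (-1, -2).
For λ=6: (A-λI) row 1 is [7, -7], so an eigenvector is (-1, -1).
General solution: C_1e^(-t)(-1,-2) + C_2e^(6t)(-1,-1).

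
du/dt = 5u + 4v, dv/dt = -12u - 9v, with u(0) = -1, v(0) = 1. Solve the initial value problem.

Coefficient matrix A = [[5, 4], [-12, -9]].
Characteristic polynomial det(A - λI) = λ^2 + 4λ + 3 = 0.
Eigenvalues λ = -1, -3.
For λ=-1: (A-λI) row 1 is [6, 4], so an eigenvector is (-2, 3).
For λ=-3: (A-λI) row 1 is [8, 4], so an eigenvector is (1, -2).
General solution: C_1e^(-t)(-2,3) + C_2e^(-3t)(1,-2).
Applying u(0)=-1, v(0)=1 gives C_1=1, C_2=1.

u(t) = -2e^(-t) + e^(-3t), v(t) = 3e^(-t) - 2e^(-3t)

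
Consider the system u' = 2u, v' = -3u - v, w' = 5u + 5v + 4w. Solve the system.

Coefficient matrix A = [[2, 0, 0], [-3, -1, 0], [5, 5, 4]].
det(A - λI) = 0 gives eigenvalues λ = 2, -1, 4.
For λ=2: eigenvector (1,-1,0).
For λ=-1: eigenvector (0,1,-1).
For λ=4: eigenvector (0,0,1).
General solution: K_1e^(2t)(1,-1,0) + K_2e^(-t)(0,1,-1) + K_3e^(4t)(0,0,1).

u(t) = K_1e^(2t), v(t) = -K_1e^(2t) + K_2e^(-t), w(t) = -K_2e^(-t) + K_3e^(4t)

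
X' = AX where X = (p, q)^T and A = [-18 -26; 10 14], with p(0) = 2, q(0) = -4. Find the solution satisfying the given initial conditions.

p(t) = 36e^(-2t)sin(2t) + 2e^(-2t)cos(2t), q(t) = -22e^(-2t)sin(2t) - 4e^(-2t)cos(2t)

Coefficient matrix A = [[-18, -26], [10, 14]].
Characteristic polynomial det(A - λI) = λ^2 + 4λ + 8 = 0.
Eigenvalues λ = -2 ± 2i (complex conjugate pair).
For λ=-2+2i: an eigenvector is (-2,1) - i(3,-2) = (-2 - 3i, 1 + 2i).
A real fundamental pair from Re and Im of e^((-2+2i)t)v: X_1 = e^(-2t)(cos(2t)·(-2,1) + sin(2t)·(3,-2)), X_2 = e^(-2t)(sin(2t)·(-2,1) - cos(2t)·(3,-2)).
General solution: K_1X_1 + K_2X_2.
Applying p(0)=2, q(0)=-4 gives K_1=8, K_2=-6.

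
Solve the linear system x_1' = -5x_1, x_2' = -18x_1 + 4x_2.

Coefficient matrix A = [[-5, 0], [-18, 4]].
Characteristic polynomial det(A - λI) = λ^2 + λ - 20 = 0.
Eigenvalues λ = 4, -5.
For λ=4: (A-λI) row 1 is [-9, 0], so an eigenvector is (0, 1).
For λ=-5: (A-λI) row 2 is [-18, 9], so an eigenvector is (1, 2).
General solution: c_1e^(4t)(0,1) + c_2e^(-5t)(1,2).

x_1(t) = c_2e^(-5t), x_2(t) = c_1e^(4t) + 2c_2e^(-5t)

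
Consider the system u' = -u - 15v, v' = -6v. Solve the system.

Coefficient matrix A = [[-1, -15], [0, -6]].
Characteristic polynomial det(A - λI) = λ^2 + 7λ + 6 = 0.
Eigenvalues λ = -1, -6.
For λ=-1: (A-λI) row 1 is [0, -15], so an eigenvector is (1, 0).
For λ=-6: (A-λI) row 1 is [5, -15], so an eigenvector is (-3, -1).
General solution: c_1e^(-t)(1,0) + c_2e^(-6t)(-3,-1).

u(t) = c_1e^(-t) - 3c_2e^(-6t), v(t) = -c_2e^(-6t)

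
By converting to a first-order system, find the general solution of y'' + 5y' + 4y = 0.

y(t) = c_1e^(-t) + c_2e^(-4t)

Let x_1 = y, x_2 = y'. Then x_1' = x_2 and x_2' = -4x_1 - 5x_2.
A = [[0,1],[-4,-5]]; det(A-λI) = λ^2 + 5λ + 4.
Eigenvalues λ = -1, -4 with eigenvectors (1,-1), (1,-4).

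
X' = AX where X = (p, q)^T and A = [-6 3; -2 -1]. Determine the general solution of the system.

p(t) = -C_1e^(-3t) + 3C_2e^(-4t), q(t) = -C_1e^(-3t) + 2C_2e^(-4t)

Coefficient matrix A = [[-6, 3], [-2, -1]].
Characteristic polynomial det(A - λI) = λ^2 + 7λ + 12 = 0.
Eigenvalues λ = -3, -4.
For λ=-3: (A-λI) row 1 is [-3, 3], so an eigenvector is (-1, -1).
For λ=-4: (A-λI) row 1 is [-2, 3], so an eigenvector is (3, 2).
General solution: C_1e^(-3t)(-1,-1) + C_2e^(-4t)(3,2).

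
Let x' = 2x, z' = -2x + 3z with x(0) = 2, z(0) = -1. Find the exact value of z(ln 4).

-256

A = [[2,0],[-2,3]]; eigenvalues λ = 3, 2.
Eigenvectors: (0,1) for λ=3, (-1,-2) for λ=2.
From the initial condition, c_1 = -5, c_2 = -2.
z(ln 4) = (-5)(4^3)(1) + (-2)(4^2)(-2) = -256.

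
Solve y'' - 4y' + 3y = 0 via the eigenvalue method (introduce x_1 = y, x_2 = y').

y(t) = K_1e^(t) + K_2e^(3t)

Let x_1 = y, x_2 = y'. Then x_1' = x_2 and x_2' = -3x_1 + 4x_2.
A = [[0,1],[-3,4]]; det(A-λI) = λ^2 - 4λ + 3.
Eigenvalues λ = 1, 3 with eigenvectors (1,1), (1,3).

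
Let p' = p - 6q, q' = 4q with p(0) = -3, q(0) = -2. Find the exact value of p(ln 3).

303

A = [[1,-6],[0,4]]; eigenvalues λ = 4, 1.
Eigenvectors: (2,-1) for λ=4, (1,0) for λ=1.
From the initial condition, c_1 = 2, c_2 = -7.
p(ln 3) = (2)(3^4)(2) + (-7)(3^1)(1) = 303.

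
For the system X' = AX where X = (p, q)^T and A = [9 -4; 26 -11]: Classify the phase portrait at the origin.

stable spiral

A = [[9,-4],[26,-11]]; det(A-λI) = λ^2 + 2λ + 5.
λ = -1 ± 2i: negative real part.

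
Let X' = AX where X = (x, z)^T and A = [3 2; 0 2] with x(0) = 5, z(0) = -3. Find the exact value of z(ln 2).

-12

A = [[3,2],[0,2]]; eigenvalues λ = 2, 3.
Eigenvectors: (-2,1) for λ=2, (1,0) for λ=3.
From the initial condition, c_1 = -3, c_2 = -1.
z(ln 2) = (-3)(2^2)(1) + (-1)(2^3)(0) = -12.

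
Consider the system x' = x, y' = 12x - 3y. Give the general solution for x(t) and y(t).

x(t) = K_1e^(t), y(t) = 3K_1e^(t) + K_2e^(-3t)

Coefficient matrix A = [[1, 0], [12, -3]].
Characteristic polynomial det(A - λI) = λ^2 + 2λ - 3 = 0.
Eigenvalues λ = 1, -3.
For λ=1: (A-λI) row 2 is [12, -4], so an eigenvector is (1, 3).
For λ=-3: (A-λI) row 1 is [4, 0], so an eigenvector is (0, 1).
General solution: K_1e^(t)(1,3) + K_2e^(-3t)(0,1).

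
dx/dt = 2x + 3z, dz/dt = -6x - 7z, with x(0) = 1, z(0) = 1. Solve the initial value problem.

x(t) = 3e^(-t) - 2e^(-4t), z(t) = -3e^(-t) + 4e^(-4t)

Coefficient matrix A = [[2, 3], [-6, -7]].
Characteristic polynomial det(A - λI) = λ^2 + 5λ + 4 = 0.
Eigenvalues λ = -4, -1.
For λ=-4: (A-λI) row 1 is [6, 3], so an eigenvector is (-1, 2).
For λ=-1: (A-λI) row 1 is [3, 3], so an eigenvector is (-1, 1).
General solution: c_1e^(-4t)(-1,2) + c_2e^(-t)(-1,1).
Applying x(0)=1, z(0)=1 gives c_1=2, c_2=-3.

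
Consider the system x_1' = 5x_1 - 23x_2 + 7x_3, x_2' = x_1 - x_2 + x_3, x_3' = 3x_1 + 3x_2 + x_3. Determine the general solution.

Coefficient matrix A = [[5, -23, 7], [1, -1, 1], [3, 3, 1]].
det(A - λI) = 0 gives eigenvalues λ = 4, 3, -2.
For λ=4: eigenvector (2,1,3).
For λ=3: eigenvector (1,1,3).
For λ=-2: eigenvector (1,0,-1).
General solution: K_1e^(4t)(2,1,3) + K_2e^(3t)(1,1,3) + K_3e^(-2t)(1,0,-1).

x_1(t) = 2K_1e^(4t) + K_2e^(3t) + K_3e^(-2t), x_2(t) = K_1e^(4t) + K_2e^(3t), x_3(t) = 3K_1e^(4t) + 3K_2e^(3t) - K_3e^(-2t)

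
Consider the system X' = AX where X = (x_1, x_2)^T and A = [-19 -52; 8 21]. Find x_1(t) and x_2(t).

Coefficient matrix A = [[-19, -52], [8, 21]].
Characteristic polynomial det(A - λI) = λ^2 - 2λ + 17 = 0.
Eigenvalues λ = 1 ± 4i (complex conjugate pair).
For λ=1+4i: an eigenvector is (-2,1) - i(-3,1) = (-2 + 3i, 1 - i).
A real fundamental pair from Re and Im of e^((1+4i)t)v: X_1 = e^(t)(cos(4t)·(-2,1) + sin(4t)·(-3,1)), X_2 = e^(t)(sin(4t)·(-2,1) - cos(4t)·(-3,1)).
General solution: C_1X_1 + C_2X_2.

x_1(t) = -3C_1e^(t)sin(4t) - 2C_1e^(t)cos(4t) - 2C_2e^(t)sin(4t) + 3C_2e^(t)cos(4t), x_2(t) = C_1e^(t)sin(4t) + C_1e^(t)cos(4t) + C_2e^(t)sin(4t) - C_2e^(t)cos(4t)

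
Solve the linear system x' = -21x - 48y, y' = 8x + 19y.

x(t) = -3C_1e^(-5t) - 2C_2e^(3t), y(t) = C_1e^(-5t) + C_2e^(3t)

Coefficient matrix A = [[-21, -48], [8, 19]].
Characteristic polynomial det(A - λI) = λ^2 + 2λ - 15 = 0.
Eigenvalues λ = -5, 3.
For λ=-5: (A-λI) row 1 is [-16, -48], so an eigenvector is (-3, 1).
For λ=3: (A-λI) row 1 is [-24, -48], so an eigenvector is (-2, 1).
General solution: C_1e^(-5t)(-3,1) + C_2e^(3t)(-2,1).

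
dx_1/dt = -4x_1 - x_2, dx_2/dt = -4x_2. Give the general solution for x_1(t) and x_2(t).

x_1(t) = C_1e^(-4t) + C_2te^(-4t) + 2C_2e^(-4t), x_2(t) = -C_2e^(-4t)

Coefficient matrix A = [[-4, -1], [0, -4]].
Characteristic polynomial det(A - λI) = λ^2 + 8λ + 16 = 0.
Single eigenvalue λ = -4 with algebraic multiplicity 2.
Eigenvector v = (1,0); generalized eigenvector w with (A-λI)w=v is (2,-1).
General solution: e^(-4t)[C_1·v + C_2·(t·v + w)].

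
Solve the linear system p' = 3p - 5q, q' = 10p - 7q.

p(t) = K_1e^(-2t)sin(5t) - K_2e^(-2t)cos(5t), q(t) = K_1e^(-2t)sin(5t) - K_1e^(-2t)cos(5t) - K_2e^(-2t)sin(5t) - K_2e^(-2t)cos(5t)

Coefficient matrix A = [[3, -5], [10, -7]].
Characteristic polynomial det(A - λI) = λ^2 + 4λ + 29 = 0.
Eigenvalues λ = -2 ± 5i (complex conjugate pair).
For λ=-2+5i: an eigenvector is (0,-1) - i(1,1) = (0 - i, -1 - i).
A real fundamental pair from Re and Im of e^((-2+5i)t)v: X_1 = e^(-2t)(cos(5t)·(0,-1) + sin(5t)·(1,1)), X_2 = e^(-2t)(sin(5t)·(0,-1) - cos(5t)·(1,1)).
General solution: K_1X_1 + K_2X_2.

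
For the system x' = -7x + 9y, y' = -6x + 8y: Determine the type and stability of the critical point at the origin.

saddle

A = [[-7,9],[-6,8]]; det(A-λI) = λ^2 - λ - 2.
λ = 2, -1: opposite signs.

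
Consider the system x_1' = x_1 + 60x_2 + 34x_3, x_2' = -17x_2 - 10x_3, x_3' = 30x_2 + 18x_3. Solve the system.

Coefficient matrix A = [[1, 60, 34], [0, -17, -10], [0, 30, 18]].
det(A - λI) = 0 gives eigenvalues λ = 1, 3, -2.
For λ=1: eigenvector (1,0,0).
For λ=3: eigenvector (-4,1,-2).
For λ=-2: eigenvector (-6,2,-3).
General solution: C_1e^(t)(1,0,0) + C_2e^(3t)(-4,1,-2) + C_3e^(-2t)(-6,2,-3).

x_1(t) = C_1e^(t) - 4C_2e^(3t) - 6C_3e^(-2t), x_2(t) = C_2e^(3t) + 2C_3e^(-2t), x_3(t) = -2C_2e^(3t) - 3C_3e^(-2t)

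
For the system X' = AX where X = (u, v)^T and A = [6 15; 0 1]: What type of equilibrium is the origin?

unstable node

A = [[6,15],[0,1]]; det(A-λI) = λ^2 - 7λ + 6.
λ = 1, 6: both positive.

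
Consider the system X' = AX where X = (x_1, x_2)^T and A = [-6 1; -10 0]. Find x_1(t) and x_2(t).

Coefficient matrix A = [[-6, 1], [-10, 0]].
Characteristic polynomial det(A - λI) = λ^2 + 6λ + 10 = 0.
Eigenvalues λ = -3 ± i (complex conjugate pair).
For λ=-3+i: an eigenvector is (0,-1) - i(-1,-3) = (0 + i, -1 + 3i).
A real fundamental pair from Re and Im of e^((-3+i)t)v: X_1 = e^(-3t)(cos(t)·(0,-1) + sin(t)·(-1,-3)), X_2 = e^(-3t)(sin(t)·(0,-1) - cos(t)·(-1,-3)).
General solution: C_1X_1 + C_2X_2.

x_1(t) = -C_1e^(-3t)sin(t) + C_2e^(-3t)cos(t), x_2(t) = -3C_1e^(-3t)sin(t) - C_1e^(-3t)cos(t) - C_2e^(-3t)sin(t) + 3C_2e^(-3t)cos(t)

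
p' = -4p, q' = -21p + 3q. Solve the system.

Coefficient matrix A = [[-4, 0], [-21, 3]].
Characteristic polynomial det(A - λI) = λ^2 + λ - 12 = 0.
Eigenvalues λ = -4, 3.
For λ=-4: (A-λI) row 2 is [-21, 7], so an eigenvector is (1, 3).
For λ=3: (A-λI) row 1 is [-7, 0], so an eigenvector is (0, 1).
General solution: c_1e^(-4t)(1,3) + c_2e^(3t)(0,1).

p(t) = c_1e^(-4t), q(t) = 3c_1e^(-4t) + c_2e^(3t)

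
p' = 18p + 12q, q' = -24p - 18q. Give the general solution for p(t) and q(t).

p(t) = -K_1e^(-6t) - K_2e^(6t), q(t) = 2K_1e^(-6t) + K_2e^(6t)

Coefficient matrix A = [[18, 12], [-24, -18]].
Characteristic polynomial det(A - λI) = λ^2 - 36 = 0.
Eigenvalues λ = -6, 6.
For λ=-6: (A-λI) row 1 is [24, 12], so an eigenvector is (-1, 2).
For λ=6: (A-λI) row 1 is [12, 12], so an eigenvector is (-1, 1).
General solution: K_1e^(-6t)(-1,2) + K_2e^(6t)(-1,1).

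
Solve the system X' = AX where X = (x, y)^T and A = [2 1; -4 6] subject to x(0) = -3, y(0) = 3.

x(t) = 9te^(4t) - 3e^(4t), y(t) = 18te^(4t) + 3e^(4t)

Coefficient matrix A = [[2, 1], [-4, 6]].
Characteristic polynomial det(A - λI) = λ^2 - 8λ + 16 = 0.
Single eigenvalue λ = 4 with algebraic multiplicity 2.
Eigenvector v = (1,2); generalized eigenvector w with (A-λI)w=v is (-2,-3).
General solution: e^(4t)[C_1·v + C_2·(t·v + w)].
Applying x(0)=-3, y(0)=3 gives C_1=15, C_2=9.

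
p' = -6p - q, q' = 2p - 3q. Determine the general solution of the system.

Coefficient matrix A = [[-6, -1], [2, -3]].
Characteristic polynomial det(A - λI) = λ^2 + 9λ + 20 = 0.
Eigenvalues λ = -5, -4.
For λ=-5: (A-λI) row 1 is [-1, -1], so an eigenvector is (-1, 1).
For λ=-4: (A-λI) row 1 is [-2, -1], so an eigenvector is (1, -2).
General solution: c_1e^(-5t)(-1,1) + c_2e^(-4t)(1,-2).

p(t) = -c_1e^(-5t) + c_2e^(-4t), q(t) = c_1e^(-5t) - 2c_2e^(-4t)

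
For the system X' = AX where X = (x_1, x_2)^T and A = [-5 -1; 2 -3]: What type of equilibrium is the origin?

A = [[-5,-1],[2,-3]]; det(A-λI) = λ^2 + 8λ + 17.
λ = -4 ± i: negative real part.

stable spiral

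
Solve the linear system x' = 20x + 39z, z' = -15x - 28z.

Coefficient matrix A = [[20, 39], [-15, -28]].
Characteristic polynomial det(A - λI) = λ^2 + 8λ + 25 = 0.
Eigenvalues λ = -4 ± 3i (complex conjugate pair).
For λ=-4+3i: an eigenvector is (2,-1) - i(3,-2) = (2 - 3i, -1 + 2i).
A real fundamental pair from Re and Im of e^((-4+3i)t)v: X_1 = e^(-4t)(cos(3t)·(2,-1) + sin(3t)·(3,-2)), X_2 = e^(-4t)(sin(3t)·(2,-1) - cos(3t)·(3,-2)).
General solution: C_1X_1 + C_2X_2.

x(t) = 3C_1e^(-4t)sin(3t) + 2C_1e^(-4t)cos(3t) + 2C_2e^(-4t)sin(3t) - 3C_2e^(-4t)cos(3t), z(t) = -2C_1e^(-4t)sin(3t) - C_1e^(-4t)cos(3t) - C_2e^(-4t)sin(3t) + 2C_2e^(-4t)cos(3t)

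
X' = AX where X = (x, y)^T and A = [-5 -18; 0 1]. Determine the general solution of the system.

Coefficient matrix A = [[-5, -18], [0, 1]].
Characteristic polynomial det(A - λI) = λ^2 + 4λ - 5 = 0.
Eigenvalues λ = -5, 1.
For λ=-5: (A-λI) row 1 is [0, -18], so an eigenvector is (1, 0).
For λ=1: (A-λI) row 1 is [-6, -18], so an eigenvector is (-3, 1).
General solution: c_1e^(-5t)(1,0) + c_2e^(t)(-3,1).

x(t) = c_1e^(-5t) - 3c_2e^(t), y(t) = c_2e^(t)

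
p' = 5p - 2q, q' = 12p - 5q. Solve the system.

p(t) = -K_1e^(t) + K_2e^(-t), q(t) = -2K_1e^(t) + 3K_2e^(-t)

Coefficient matrix A = [[5, -2], [12, -5]].
Characteristic polynomial det(A - λI) = λ^2 - 1 = 0.
Eigenvalues λ = 1, -1.
For λ=1: (A-λI) row 1 is [4, -2], so an eigenvector is (-1, -2).
For λ=-1: (A-λI) row 1 is [6, -2], so an eigenvector is (1, 3).
General solution: K_1e^(t)(-1,-2) + K_2e^(-t)(1,3).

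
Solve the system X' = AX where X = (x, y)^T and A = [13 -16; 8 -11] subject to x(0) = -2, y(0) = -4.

x(t) = 4e^(5t) - 6e^(-3t), y(t) = 2e^(5t) - 6e^(-3t)

Coefficient matrix A = [[13, -16], [8, -11]].
Characteristic polynomial det(A - λI) = λ^2 - 2λ - 15 = 0.
Eigenvalues λ = 5, -3.
For λ=5: (A-λI) row 1 is [8, -16], so an eigenvector is (2, 1).
For λ=-3: (A-λI) row 1 is [16, -16], so an eigenvector is (1, 1).
General solution: C_1e^(5t)(2,1) + C_2e^(-3t)(1,1).
Applying x(0)=-2, y(0)=-4 gives C_1=2, C_2=-6.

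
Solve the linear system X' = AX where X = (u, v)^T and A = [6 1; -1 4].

u(t) = K_1e^(5t) + K_2te^(5t) + K_2e^(5t), v(t) = -K_1e^(5t) - K_2te^(5t)

Coefficient matrix A = [[6, 1], [-1, 4]].
Characteristic polynomial det(A - λI) = λ^2 - 10λ + 25 = 0.
Single eigenvalue λ = 5 with algebraic multiplicity 2.
Eigenvector v = (1,-1); generalized eigenvector w with (A-λI)w=v is (1,0).
General solution: e^(5t)[K_1·v + K_2·(t·v + w)].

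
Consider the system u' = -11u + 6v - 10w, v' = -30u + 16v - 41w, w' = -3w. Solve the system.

Coefficient matrix A = [[-11, 6, -10], [-30, 16, -41], [0, 0, -3]].
det(A - λI) = 0 gives eigenvalues λ = 1, -3, 4.
For λ=1: eigenvector (1,2,0).
For λ=-3: eigenvector (-2,-1,1).
For λ=4: eigenvector (2,5,0).
General solution: C_1e^(t)(1,2,0) + C_2e^(-3t)(-2,-1,1) + C_3e^(4t)(2,5,0).

u(t) = C_1e^(t) - 2C_2e^(-3t) + 2C_3e^(4t), v(t) = 2C_1e^(t) - C_2e^(-3t) + 5C_3e^(4t), w(t) = C_2e^(-3t)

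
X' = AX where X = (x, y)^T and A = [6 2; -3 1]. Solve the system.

x(t) = -c_1e^(4t) - 2c_2e^(3t), y(t) = c_1e^(4t) + 3c_2e^(3t)

Coefficient matrix A = [[6, 2], [-3, 1]].
Characteristic polynomial det(A - λI) = λ^2 - 7λ + 12 = 0.
Eigenvalues λ = 4, 3.
For λ=4: (A-λI) row 1 is [2, 2], so an eigenvector is (-1, 1).
For λ=3: (A-λI) row 1 is [3, 2], so an eigenvector is (-2, 3).
General solution: c_1e^(4t)(-1,1) + c_2e^(3t)(-2,3).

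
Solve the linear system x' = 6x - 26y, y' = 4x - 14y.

Coefficient matrix A = [[6, -26], [4, -14]].
Characteristic polynomial det(A - λI) = λ^2 + 8λ + 20 = 0.
Eigenvalues λ = -4 ± 2i (complex conjugate pair).
For λ=-4+2i: an eigenvector is (2,1) - i(-3,-1) = (2 + 3i, 1 + i).
A real fundamental pair from Re and Im of e^((-4+2i)t)v: X_1 = e^(-4t)(cos(2t)·(2,1) + sin(2t)·(-3,-1)), X_2 = e^(-4t)(sin(2t)·(2,1) - cos(2t)·(-3,-1)).
General solution: C_1X_1 + C_2X_2.

x(t) = -3C_1e^(-4t)sin(2t) + 2C_1e^(-4t)cos(2t) + 2C_2e^(-4t)sin(2t) + 3C_2e^(-4t)cos(2t), y(t) = -C_1e^(-4t)sin(2t) + C_1e^(-4t)cos(2t) + C_2e^(-4t)sin(2t) + C_2e^(-4t)cos(2t)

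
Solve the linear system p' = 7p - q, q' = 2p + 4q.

p(t) = c_1e^(6t) - c_2e^(5t), q(t) = c_1e^(6t) - 2c_2e^(5t)

Coefficient matrix A = [[7, -1], [2, 4]].
Characteristic polynomial det(A - λI) = λ^2 - 11λ + 30 = 0.
Eigenvalues λ = 6, 5.
For λ=6: (A-λI) row 1 is [1, -1], so an eigenvector is (1, 1).
For λ=5: (A-λI) row 1 is [2, -1], so an eigenvector is (-1, -2).
General solution: c_1e^(6t)(1,1) + c_2e^(5t)(-1,-2).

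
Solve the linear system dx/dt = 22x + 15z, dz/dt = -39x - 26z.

x(t) = -2C_1e^(-2t)sin(3t) + C_1e^(-2t)cos(3t) + C_2e^(-2t)sin(3t) + 2C_2e^(-2t)cos(3t), z(t) = 3C_1e^(-2t)sin(3t) - 2C_1e^(-2t)cos(3t) - 2C_2e^(-2t)sin(3t) - 3C_2e^(-2t)cos(3t)

Coefficient matrix A = [[22, 15], [-39, -26]].
Characteristic polynomial det(A - λI) = λ^2 + 4λ + 13 = 0.
Eigenvalues λ = -2 ± 3i (complex conjugate pair).
For λ=-2+3i: an eigenvector is (1,-2) - i(-2,3) = (1 + 2i, -2 - 3i).
A real fundamental pair from Re and Im of e^((-2+3i)t)v: X_1 = e^(-2t)(cos(3t)·(1,-2) + sin(3t)·(-2,3)), X_2 = e^(-2t)(sin(3t)·(1,-2) - cos(3t)·(-2,3)).
General solution: C_1X_1 + C_2X_2.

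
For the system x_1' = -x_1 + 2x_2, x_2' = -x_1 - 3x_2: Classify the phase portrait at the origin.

A = [[-1,2],[-1,-3]]; det(A-λI) = λ^2 + 4λ + 5.
λ = -2 ± i: negative real part.

stable spiral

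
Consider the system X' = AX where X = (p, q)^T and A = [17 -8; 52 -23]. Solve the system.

Coefficient matrix A = [[17, -8], [52, -23]].
Characteristic polynomial det(A - λI) = λ^2 + 6λ + 25 = 0.
Eigenvalues λ = -3 ± 4i (complex conjugate pair).
For λ=-3+4i: an eigenvector is (1,3) - i(-1,-2) = (1 + i, 3 + 2i).
A real fundamental pair from Re and Im of e^((-3+4i)t)v: X_1 = e^(-3t)(cos(4t)·(1,3) + sin(4t)·(-1,-2)), X_2 = e^(-3t)(sin(4t)·(1,3) - cos(4t)·(-1,-2)).
General solution: c_1X_1 + c_2X_2.

p(t) = -c_1e^(-3t)sin(4t) + c_1e^(-3t)cos(4t) + c_2e^(-3t)sin(4t) + c_2e^(-3t)cos(4t), q(t) = -2c_1e^(-3t)sin(4t) + 3c_1e^(-3t)cos(4t) + 3c_2e^(-3t)sin(4t) + 2c_2e^(-3t)cos(4t)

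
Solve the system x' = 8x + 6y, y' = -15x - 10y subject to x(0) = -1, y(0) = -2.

x(t) = -7e^(-t)sin(3t) - e^(-t)cos(3t), y(t) = 11e^(-t)sin(3t) - 2e^(-t)cos(3t)

Coefficient matrix A = [[8, 6], [-15, -10]].
Characteristic polynomial det(A - λI) = λ^2 + 2λ + 10 = 0.
Eigenvalues λ = -1 ± 3i (complex conjugate pair).
For λ=-1+3i: an eigenvector is (-1,1) - i(-1,2) = (-1 + i, 1 - 2i).
A real fundamental pair from Re and Im of e^((-1+3i)t)v: X_1 = e^(-t)(cos(3t)·(-1,1) + sin(3t)·(-1,2)), X_2 = e^(-t)(sin(3t)·(-1,1) - cos(3t)·(-1,2)).
General solution: C_1X_1 + C_2X_2.
Applying x(0)=-1, y(0)=-2 gives C_1=4, C_2=3.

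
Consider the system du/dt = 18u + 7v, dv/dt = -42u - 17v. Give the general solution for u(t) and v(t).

Coefficient matrix A = [[18, 7], [-42, -17]].
Characteristic polynomial det(A - λI) = λ^2 - λ - 12 = 0.
Eigenvalues λ = -3, 4.
For λ=-3: (A-λI) row 1 is [21, 7], so an eigenvector is (-1, 3).
For λ=4: (A-λI) row 1 is [14, 7], so an eigenvector is (1, -2).
General solution: K_1e^(-3t)(-1,3) + K_2e^(4t)(1,-2).

u(t) = -K_1e^(-3t) + K_2e^(4t), v(t) = 3K_1e^(-3t) - 2K_2e^(4t)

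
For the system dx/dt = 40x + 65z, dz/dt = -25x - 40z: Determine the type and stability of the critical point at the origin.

center

A = [[40,65],[-25,-40]]; det(A-λI) = λ^2 + 25.
λ = 0 ± 5i: zero real part.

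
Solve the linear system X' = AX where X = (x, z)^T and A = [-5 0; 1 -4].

x(t) = c_1e^(-5t), z(t) = -c_1e^(-5t) + c_2e^(-4t)

Coefficient matrix A = [[-5, 0], [1, -4]].
Characteristic polynomial det(A - λI) = λ^2 + 9λ + 20 = 0.
Eigenvalues λ = -5, -4.
For λ=-5: (A-λI) row 2 is [1, 1], so an eigenvector is (1, -1).
For λ=-4: (A-λI) row 1 is [-1, 0], so an eigenvector is (0, 1).
General solution: c_1e^(-5t)(1,-1) + c_2e^(-4t)(0,1).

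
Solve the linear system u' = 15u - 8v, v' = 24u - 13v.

u(t) = K_1e^(-t) + 2K_2e^(3t), v(t) = 2K_1e^(-t) + 3K_2e^(3t)

Coefficient matrix A = [[15, -8], [24, -13]].
Characteristic polynomial det(A - λI) = λ^2 - 2λ - 3 = 0.
Eigenvalues λ = -1, 3.
For λ=-1: (A-λI) row 1 is [16, -8], so an eigenvector is (1, 2).
For λ=3: (A-λI) row 1 is [12, -8], so an eigenvector is (2, 3).
General solution: K_1e^(-t)(1,2) + K_2e^(3t)(2,3).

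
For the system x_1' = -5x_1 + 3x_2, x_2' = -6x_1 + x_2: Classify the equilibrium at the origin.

A = [[-5,3],[-6,1]]; det(A-λI) = λ^2 + 4λ + 13.
λ = -2 ± 3i: negative real part.

stable spiral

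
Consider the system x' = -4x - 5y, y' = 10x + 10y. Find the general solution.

x(t) = -K_1e^(3t)sin(t) - 2K_1e^(3t)cos(t) - 2K_2e^(3t)sin(t) + K_2e^(3t)cos(t), y(t) = K_1e^(3t)sin(t) + 3K_1e^(3t)cos(t) + 3K_2e^(3t)sin(t) - K_2e^(3t)cos(t)

Coefficient matrix A = [[-4, -5], [10, 10]].
Characteristic polynomial det(A - λI) = λ^2 - 6λ + 10 = 0.
Eigenvalues λ = 3 ± i (complex conjugate pair).
For λ=3+i: an eigenvector is (-2,3) - i(-1,1) = (-2 + i, 3 - i).
A real fundamental pair from Re and Im of e^((3+i)t)v: X_1 = e^(3t)(cos(t)·(-2,3) + sin(t)·(-1,1)), X_2 = e^(3t)(sin(t)·(-2,3) - cos(t)·(-1,1)).
General solution: K_1X_1 + K_2X_2.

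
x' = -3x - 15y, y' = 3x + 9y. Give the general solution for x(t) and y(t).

x(t) = -c_1e^(3t)sin(3t) - 2c_1e^(3t)cos(3t) - 2c_2e^(3t)sin(3t) + c_2e^(3t)cos(3t), y(t) = c_1e^(3t)cos(3t) + c_2e^(3t)sin(3t)

Coefficient matrix A = [[-3, -15], [3, 9]].
Characteristic polynomial det(A - λI) = λ^2 - 6λ + 18 = 0.
Eigenvalues λ = 3 ± 3i (complex conjugate pair).
For λ=3+3i: an eigenvector is (-2,1) - i(-1,0) = (-2 + i, 1).
A real fundamental pair from Re and Im of e^((3+3i)t)v: X_1 = e^(3t)(cos(3t)·(-2,1) + sin(3t)·(-1,0)), X_2 = e^(3t)(sin(3t)·(-2,1) - cos(3t)·(-1,0)).
General solution: c_1X_1 + c_2X_2.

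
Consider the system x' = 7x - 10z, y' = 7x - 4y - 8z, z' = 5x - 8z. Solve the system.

x(t) = -K_1e^(-3t) + 2K_3e^(2t), y(t) = K_1e^(-3t) + K_2e^(-4t) + K_3e^(2t), z(t) = -K_1e^(-3t) + K_3e^(2t)

Coefficient matrix A = [[7, 0, -10], [7, -4, -8], [5, 0, -8]].
det(A - λI) = 0 gives eigenvalues λ = -3, -4, 2.
For λ=-3: eigenvector (-1,1,-1).
For λ=-4: eigenvector (0,1,0).
For λ=2: eigenvector (2,1,1).
General solution: K_1e^(-3t)(-1,1,-1) + K_2e^(-4t)(0,1,0) + K_3e^(2t)(2,1,1).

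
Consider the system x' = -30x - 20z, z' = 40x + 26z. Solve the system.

x(t) = -2C_1e^(-2t)sin(4t) + C_1e^(-2t)cos(4t) + C_2e^(-2t)sin(4t) + 2C_2e^(-2t)cos(4t), z(t) = 3C_1e^(-2t)sin(4t) - C_1e^(-2t)cos(4t) - C_2e^(-2t)sin(4t) - 3C_2e^(-2t)cos(4t)

Coefficient matrix A = [[-30, -20], [40, 26]].
Characteristic polynomial det(A - λI) = λ^2 + 4λ + 20 = 0.
Eigenvalues λ = -2 ± 4i (complex conjugate pair).
For λ=-2+4i: an eigenvector is (1,-1) - i(-2,3) = (1 + 2i, -1 - 3i).
A real fundamental pair from Re and Im of e^((-2+4i)t)v: X_1 = e^(-2t)(cos(4t)·(1,-1) + sin(4t)·(-2,3)), X_2 = e^(-2t)(sin(4t)·(1,-1) - cos(4t)·(-2,3)).
General solution: C_1X_1 + C_2X_2.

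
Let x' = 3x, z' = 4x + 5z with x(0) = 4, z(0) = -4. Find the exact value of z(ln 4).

A = [[3,0],[4,5]]; eigenvalues λ = 5, 3.
Eigenvectors: (0,1) for λ=5, (-1,2) for λ=3.
From the initial condition, c_1 = 4, c_2 = -4.
z(ln 4) = (4)(4^5)(1) + (-4)(4^3)(2) = 3584.

3584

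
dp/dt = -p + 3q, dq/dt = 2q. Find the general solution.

p(t) = K_1e^(2t) - K_2e^(-t), q(t) = K_1e^(2t)

Coefficient matrix A = [[-1, 3], [0, 2]].
Characteristic polynomial det(A - λI) = λ^2 - λ - 2 = 0.
Eigenvalues λ = 2, -1.
For λ=2: (A-λI) row 1 is [-3, 3], so an eigenvector is (1, 1).
For λ=-1: (A-λI) row 1 is [0, 3], so an eigenvector is (-1, 0).
General solution: K_1e^(2t)(1,1) + K_2e^(-t)(-1,0).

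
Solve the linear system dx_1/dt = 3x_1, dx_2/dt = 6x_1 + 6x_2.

Coefficient matrix A = [[3, 0], [6, 6]].
Characteristic polynomial det(A - λI) = λ^2 - 9λ + 18 = 0.
Eigenvalues λ = 3, 6.
For λ=3: (A-λI) row 2 is [6, 3], so an eigenvector is (1, -2).
For λ=6: (A-λI) row 1 is [-3, 0], so an eigenvector is (0, 1).
General solution: K_1e^(3t)(1,-2) + K_2e^(6t)(0,1).

x_1(t) = K_1e^(3t), x_2(t) = -2K_1e^(3t) + K_2e^(6t)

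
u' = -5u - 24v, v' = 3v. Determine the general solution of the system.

u(t) = 3c_1e^(3t) - c_2e^(-5t), v(t) = -c_1e^(3t)

Coefficient matrix A = [[-5, -24], [0, 3]].
Characteristic polynomial det(A - λI) = λ^2 + 2λ - 15 = 0.
Eigenvalues λ = 3, -5.
For λ=3: (A-λI) row 1 is [-8, -24], so an eigenvector is (3, -1).
For λ=-5: (A-λI) row 1 is [0, -24], so an eigenvector is (-1, 0).
General solution: c_1e^(3t)(3,-1) + c_2e^(-5t)(-1,0).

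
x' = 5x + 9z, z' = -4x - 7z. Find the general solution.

Coefficient matrix A = [[5, 9], [-4, -7]].
Characteristic polynomial det(A - λI) = λ^2 + 2λ + 1 = 0.
Single eigenvalue λ = -1 with algebraic multiplicity 2.
Eigenvector v = (-3,2); generalized eigenvector w with (A-λI)w=v is (-2,1).
General solution: e^(-t)[K_1·v + K_2·(t·v + w)].

x(t) = -3K_1e^(-t) - 3K_2te^(-t) - 2K_2e^(-t), z(t) = 2K_1e^(-t) + 2K_2te^(-t) + K_2e^(-t)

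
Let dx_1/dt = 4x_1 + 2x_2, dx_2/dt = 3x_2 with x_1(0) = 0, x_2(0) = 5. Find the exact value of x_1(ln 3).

540

A = [[4,2],[0,3]]; eigenvalues λ = 4, 3.
Eigenvectors: (-1,0) for λ=4, (-2,1) for λ=3.
From the initial condition, c_1 = -10, c_2 = 5.
x_1(ln 3) = (-10)(3^4)(-1) + (5)(3^3)(-2) = 540.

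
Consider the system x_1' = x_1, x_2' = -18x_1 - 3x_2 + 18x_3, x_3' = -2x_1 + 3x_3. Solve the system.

x_1(t) = c_3e^(t), x_2(t) = -3c_1e^(3t) + c_2e^(-3t), x_3(t) = -c_1e^(3t) + c_3e^(t)

Coefficient matrix A = [[1, 0, 0], [-18, -3, 18], [-2, 0, 3]].
det(A - λI) = 0 gives eigenvalues λ = 3, -3, 1.
For λ=3: eigenvector (0,-3,-1).
For λ=-3: eigenvector (0,1,0).
For λ=1: eigenvector (1,0,1).
General solution: c_1e^(3t)(0,-3,-1) + c_2e^(-3t)(0,1,0) + c_3e^(t)(1,0,1).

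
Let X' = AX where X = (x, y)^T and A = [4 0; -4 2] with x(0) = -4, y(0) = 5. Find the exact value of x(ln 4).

A = [[4,0],[-4,2]]; eigenvalues λ = 4, 2.
Eigenvectors: (-1,2) for λ=4, (0,-1) for λ=2.
From the initial condition, c_1 = 4, c_2 = 3.
x(ln 4) = (4)(4^4)(-1) + (3)(4^2)(0) = -1024.

-1024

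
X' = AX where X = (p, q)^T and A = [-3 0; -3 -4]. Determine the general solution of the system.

p(t) = -c_2e^(-3t), q(t) = -c_1e^(-4t) + 3c_2e^(-3t)

Coefficient matrix A = [[-3, 0], [-3, -4]].
Characteristic polynomial det(A - λI) = λ^2 + 7λ + 12 = 0.
Eigenvalues λ = -4, -3.
For λ=-4: (A-λI) row 1 is [1, 0], so an eigenvector is (0, -1).
For λ=-3: (A-λI) row 2 is [-3, -1], so an eigenvector is (-1, 3).
General solution: c_1e^(-4t)(0,-1) + c_2e^(-3t)(-1,3).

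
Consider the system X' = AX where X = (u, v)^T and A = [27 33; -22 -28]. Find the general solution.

u(t) = 3c_1e^(5t) - c_2e^(-6t), v(t) = -2c_1e^(5t) + c_2e^(-6t)

Coefficient matrix A = [[27, 33], [-22, -28]].
Characteristic polynomial det(A - λI) = λ^2 + λ - 30 = 0.
Eigenvalues λ = 5, -6.
For λ=5: (A-λI) row 1 is [22, 33], so an eigenvector is (3, -2).
For λ=-6: (A-λI) row 1 is [33, 33], so an eigenvector is (-1, 1).
General solution: c_1e^(5t)(3,-2) + c_2e^(-6t)(-1,1).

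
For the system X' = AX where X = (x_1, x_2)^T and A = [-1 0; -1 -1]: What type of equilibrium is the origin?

stable improper node

A = [[-1,0],[-1,-1]]; det(A-λI) = λ^2 + 2λ + 1.
repeated λ = -1 with a single eigenvector.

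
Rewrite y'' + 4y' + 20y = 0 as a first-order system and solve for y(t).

Let x_1 = y, x_2 = y'. Then x_1' = x_2 and x_2' = -20x_1 - 4x_2.
A = [[0,1],[-20,-4]]; det(A-λI) = λ^2 + 4λ + 20.
Eigenvalues λ = -2 ± 4i.

y(t) = C_1e^(-2t)cos(4t) + C_2e^(-2t)sin(4t)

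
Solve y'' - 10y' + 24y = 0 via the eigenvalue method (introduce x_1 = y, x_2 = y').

Let x_1 = y, x_2 = y'. Then x_1' = x_2 and x_2' = -24x_1 + 10x_2.
A = [[0,1],[-24,10]]; det(A-λI) = λ^2 - 10λ + 24.
Eigenvalues λ = 4, 6 with eigenvectors (1,4), (1,6).

y(t) = c_1e^(4t) + c_2e^(6t)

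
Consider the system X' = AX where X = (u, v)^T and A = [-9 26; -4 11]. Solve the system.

u(t) = -2C_1e^(t)sin(2t) + 3C_1e^(t)cos(2t) + 3C_2e^(t)sin(2t) + 2C_2e^(t)cos(2t), v(t) = -C_1e^(t)sin(2t) + C_1e^(t)cos(2t) + C_2e^(t)sin(2t) + C_2e^(t)cos(2t)

Coefficient matrix A = [[-9, 26], [-4, 11]].
Characteristic polynomial det(A - λI) = λ^2 - 2λ + 5 = 0.
Eigenvalues λ = 1 ± 2i (complex conjugate pair).
For λ=1+2i: an eigenvector is (3,1) - i(-2,-1) = (3 + 2i, 1 + i).
A real fundamental pair from Re and Im of e^((1+2i)t)v: X_1 = e^(t)(cos(2t)·(3,1) + sin(2t)·(-2,-1)), X_2 = e^(t)(sin(2t)·(3,1) - cos(2t)·(-2,-1)).
General solution: C_1X_1 + C_2X_2.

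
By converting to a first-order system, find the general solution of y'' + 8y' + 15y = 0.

y(t) = C_1e^(-5t) + C_2e^(-3t)

Let x_1 = y, x_2 = y'. Then x_1' = x_2 and x_2' = -15x_1 - 8x_2.
A = [[0,1],[-15,-8]]; det(A-λI) = λ^2 + 8λ + 15.
Eigenvalues λ = -5, -3 with eigenvectors (1,-5), (1,-3).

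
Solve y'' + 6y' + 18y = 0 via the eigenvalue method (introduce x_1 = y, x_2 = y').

Let x_1 = y, x_2 = y'. Then x_1' = x_2 and x_2' = -18x_1 - 6x_2.
A = [[0,1],[-18,-6]]; det(A-λI) = λ^2 + 6λ + 18.
Eigenvalues λ = -3 ± 3i.

y(t) = c_1e^(-3t)cos(3t) + c_2e^(-3t)sin(3t)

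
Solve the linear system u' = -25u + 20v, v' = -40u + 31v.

Coefficient matrix A = [[-25, 20], [-40, 31]].
Characteristic polynomial det(A - λI) = λ^2 - 6λ + 25 = 0.
Eigenvalues λ = 3 ± 4i (complex conjugate pair).
For λ=3+4i: an eigenvector is (1,1) - i(-2,-3) = (1 + 2i, 1 + 3i).
A real fundamental pair from Re and Im of e^((3+4i)t)v: X_1 = e^(3t)(cos(4t)·(1,1) + sin(4t)·(-2,-3)), X_2 = e^(3t)(sin(4t)·(1,1) - cos(4t)·(-2,-3)).
General solution: c_1X_1 + c_2X_2.

u(t) = -2c_1e^(3t)sin(4t) + c_1e^(3t)cos(4t) + c_2e^(3t)sin(4t) + 2c_2e^(3t)cos(4t), v(t) = -3c_1e^(3t)sin(4t) + c_1e^(3t)cos(4t) + c_2e^(3t)sin(4t) + 3c_2e^(3t)cos(4t)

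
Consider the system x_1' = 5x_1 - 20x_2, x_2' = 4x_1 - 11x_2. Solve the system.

x_1(t) = c_1e^(-3t)sin(4t) - 2c_1e^(-3t)cos(4t) - 2c_2e^(-3t)sin(4t) - c_2e^(-3t)cos(4t), x_2(t) = -c_1e^(-3t)cos(4t) - c_2e^(-3t)sin(4t)

Coefficient matrix A = [[5, -20], [4, -11]].
Characteristic polynomial det(A - λI) = λ^2 + 6λ + 25 = 0.
Eigenvalues λ = -3 ± 4i (complex conjugate pair).
For λ=-3+4i: an eigenvector is (-2,-1) - i(1,0) = (-2 - i, -1).
A real fundamental pair from Re and Im of e^((-3+4i)t)v: X_1 = e^(-3t)(cos(4t)·(-2,-1) + sin(4t)·(1,0)), X_2 = e^(-3t)(sin(4t)·(-2,-1) - cos(4t)·(1,0)).
General solution: c_1X_1 + c_2X_2.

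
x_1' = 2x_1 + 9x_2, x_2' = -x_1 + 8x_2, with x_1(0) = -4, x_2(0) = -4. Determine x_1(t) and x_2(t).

Coefficient matrix A = [[2, 9], [-1, 8]].
Characteristic polynomial det(A - λI) = λ^2 - 10λ + 25 = 0.
Single eigenvalue λ = 5 with algebraic multiplicity 2.
Eigenvector v = (-3,-1); generalized eigenvector w with (A-λI)w=v is (-2,-1).
General solution: e^(5t)[C_1·v + C_2·(t·v + w)].
Applying x_1(0)=-4, x_2(0)=-4 gives C_1=-4, C_2=8.

x_1(t) = -24te^(5t) - 4e^(5t), x_2(t) = -8te^(5t) - 4e^(5t)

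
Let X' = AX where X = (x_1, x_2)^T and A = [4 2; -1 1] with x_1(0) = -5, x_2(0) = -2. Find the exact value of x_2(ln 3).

108

A = [[4,2],[-1,1]]; eigenvalues λ = 3, 2.
Eigenvectors: (2,-1) for λ=3, (1,-1) for λ=2.
From the initial condition, c_1 = -7, c_2 = 9.
x_2(ln 3) = (-7)(3^3)(-1) + (9)(3^2)(-1) = 108.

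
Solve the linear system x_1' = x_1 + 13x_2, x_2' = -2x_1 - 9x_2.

x_1(t) = -3C_1e^(-4t)sin(t) + 2C_1e^(-4t)cos(t) + 2C_2e^(-4t)sin(t) + 3C_2e^(-4t)cos(t), x_2(t) = C_1e^(-4t)sin(t) - C_1e^(-4t)cos(t) - C_2e^(-4t)sin(t) - C_2e^(-4t)cos(t)

Coefficient matrix A = [[1, 13], [-2, -9]].
Characteristic polynomial det(A - λI) = λ^2 + 8λ + 17 = 0.
Eigenvalues λ = -4 ± i (complex conjugate pair).
For λ=-4+i: an eigenvector is (2,-1) - i(-3,1) = (2 + 3i, -1 - i).
A real fundamental pair from Re and Im of e^((-4+i)t)v: X_1 = e^(-4t)(cos(t)·(2,-1) + sin(t)·(-3,1)), X_2 = e^(-4t)(sin(t)·(2,-1) - cos(t)·(-3,1)).
General solution: C_1X_1 + C_2X_2.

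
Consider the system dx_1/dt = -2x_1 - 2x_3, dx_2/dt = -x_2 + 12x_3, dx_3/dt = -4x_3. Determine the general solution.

Coefficient matrix A = [[-2, 0, -2], [0, -1, 12], [0, 0, -4]].
det(A - λI) = 0 gives eigenvalues λ = -4, -1, -2.
For λ=-4: eigenvector (1,-4,1).
For λ=-1: eigenvector (0,1,0).
For λ=-2: eigenvector (1,0,0).
General solution: K_1e^(-4t)(1,-4,1) + K_2e^(-t)(0,1,0) + K_3e^(-2t)(1,0,0).

x_1(t) = K_1e^(-4t) + K_3e^(-2t), x_2(t) = -4K_1e^(-4t) + K_2e^(-t), x_3(t) = K_1e^(-4t)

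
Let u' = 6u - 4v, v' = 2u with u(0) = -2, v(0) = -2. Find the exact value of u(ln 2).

A = [[6,-4],[2,0]]; eigenvalues λ = 4, 2.
Eigenvectors: (-2,-1) for λ=4, (-1,-1) for λ=2.
From the initial condition, c_1 = 0, c_2 = 2.
u(ln 2) = (0)(2^4)(-2) + (2)(2^2)(-1) = -8.

-8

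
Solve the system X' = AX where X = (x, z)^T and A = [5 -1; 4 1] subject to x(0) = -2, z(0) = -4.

x(t) = -2e^(3t), z(t) = -4e^(3t)

Coefficient matrix A = [[5, -1], [4, 1]].
Characteristic polynomial det(A - λI) = λ^2 - 6λ + 9 = 0.
Single eigenvalue λ = 3 with algebraic multiplicity 2.
Eigenvector v = (1,2); generalized eigenvector w with (A-λI)w=v is (2,3).
General solution: e^(3t)[K_1·v + K_2·(t·v + w)].
Applying x(0)=-2, z(0)=-4 gives K_1=-2, K_2=0.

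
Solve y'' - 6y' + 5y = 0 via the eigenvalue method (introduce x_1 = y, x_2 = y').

y(t) = C_1e^(5t) + C_2e^(t)

Let x_1 = y, x_2 = y'. Then x_1' = x_2 and x_2' = -5x_1 + 6x_2.
A = [[0,1],[-5,6]]; det(A-λI) = λ^2 - 6λ + 5.
Eigenvalues λ = 5, 1 with eigenvectors (1,5), (1,1).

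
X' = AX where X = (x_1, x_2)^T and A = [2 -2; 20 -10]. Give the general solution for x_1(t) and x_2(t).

x_1(t) = C_1e^(-4t)cos(2t) + C_2e^(-4t)sin(2t), x_2(t) = C_1e^(-4t)sin(2t) + 3C_1e^(-4t)cos(2t) + 3C_2e^(-4t)sin(2t) - C_2e^(-4t)cos(2t)

Coefficient matrix A = [[2, -2], [20, -10]].
Characteristic polynomial det(A - λI) = λ^2 + 8λ + 20 = 0.
Eigenvalues λ = -4 ± 2i (complex conjugate pair).
For λ=-4+2i: an eigenvector is (1,3) - i(0,1) = (1, 3 - i).
A real fundamental pair from Re and Im of e^((-4+2i)t)v: X_1 = e^(-4t)(cos(2t)·(1,3) + sin(2t)·(0,1)), X_2 = e^(-4t)(sin(2t)·(1,3) - cos(2t)·(0,1)).
General solution: C_1X_1 + C_2X_2.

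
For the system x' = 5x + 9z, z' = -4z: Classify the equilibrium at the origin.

saddle

A = [[5,9],[0,-4]]; det(A-λI) = λ^2 - λ - 20.
λ = 5, -4: opposite signs.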